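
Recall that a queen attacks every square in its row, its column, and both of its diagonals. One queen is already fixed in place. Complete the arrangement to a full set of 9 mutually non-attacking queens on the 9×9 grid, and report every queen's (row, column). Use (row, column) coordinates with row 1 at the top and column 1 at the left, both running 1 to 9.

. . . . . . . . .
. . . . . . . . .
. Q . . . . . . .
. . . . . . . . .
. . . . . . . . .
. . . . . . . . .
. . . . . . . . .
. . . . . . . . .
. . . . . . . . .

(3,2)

Row 1: attacked by (3,2)→{2,4}. Safe: 1, 3, 5, 6, 7, 8, 9. Place at column 5.
Row 2: attacked by (1,5)→{4,5,6}; (3,2)→{1,2,3}. Safe: 7, 8, 9. Place at column 7.
Row 4: attacked by (1,5)→{2,5,8}; (2,7)→{5,7,9}; (3,2)→{1,2,3}. Safe: 4, 6. Place at column 6.
Row 5: attacked by (1,5)→{1,5,9}; (2,7)→{4,7}; (3,2)→{2,4}; (4,6)→{5,6,7}. Safe: 3, 8. Place at column 3.
Row 6: attacked by (1,5)→{5}; (2,7)→{3,7}; (3,2)→{2,5}; (4,6)→{4,6,8}; (5,3)→{2,3,4}. Safe: 1, 9. Place at column 1.
Row 7: attacked by (1,5)→{5}; (2,7)→{2,7}; (3,2)→{2,6}; (4,6)→{3,6,9}; (5,3)→{1,3,5}; (6,1)→{1,2}. Safe: 4, 8. Place at column 8.
Row 8: attacked by (1,5)→{5}; (2,7)→{1,7}; (3,2)→{2,7}; (4,6)→{2,6}; (5,3)→{3,6}; (6,1)→{1,3}; (7,8)→{7,8,9}. Safe: 4. Place at column 4.
Row 9: attacked by (1,5)→{5}; (2,7)→{7}; (3,2)→{2,8}; (4,6)→{1,6}; (5,3)→{3,7}; (6,1)→{1,4}; (7,8)→{6,8}; (8,4)→{3,4,5}. Safe: 9. Place at column 9.
Columns [5, 7, 2, 6, 3, 1, 8, 4, 9], r−c [-4, -5, 1, -2, 2, 5, -1, 4, 0], r+c [6, 9, 5, 10, 8, 7, 15, 12, 18] are all distinct, so no two queens attack.

(1,5) (2,7) (3,2) (4,6) (5,3) (6,1) (7,8) (8,4) (9,9)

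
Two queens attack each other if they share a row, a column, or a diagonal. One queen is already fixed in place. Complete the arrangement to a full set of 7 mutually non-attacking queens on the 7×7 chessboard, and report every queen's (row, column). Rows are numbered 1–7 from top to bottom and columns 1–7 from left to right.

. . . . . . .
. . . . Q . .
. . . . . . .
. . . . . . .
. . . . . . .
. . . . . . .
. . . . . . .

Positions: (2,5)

Row 1: attacked by (2,5)→{4,5,6}. Safe: 1, 2, 3, 7. Place at column 3.
Row 3: attacked by (1,3)→{1,3,5}; (2,5)→{4,5,6}. Safe: 2, 7. Place at column 7.
Row 4: attacked by (1,3)→{3,6}; (2,5)→{3,5,7}; (3,7)→{6,7}. Safe: 1, 2, 4. Place at column 2.
Row 5: attacked by (1,3)→{3,7}; (2,5)→{2,5}; (3,7)→{5,7}; (4,2)→{1,2,3}. Safe: 4, 6. Place at column 4.
Row 6: attacked by (1,3)→{3}; (2,5)→{1,5}; (3,7)→{4,7}; (4,2)→{2,4}; (5,4)→{3,4,5}. Safe: 6. Place at column 6.
Row 7: attacked by (1,3)→{3}; (2,5)→{5}; (3,7)→{3,7}; (4,2)→{2,5}; (5,4)→{2,4,6}; (6,6)→{5,6,7}. Safe: 1. Place at column 1.
Columns [3, 5, 7, 2, 4, 6, 1], r−c [-2, -3, -4, 2, 1, 0, 6], r+c [4, 7, 10, 6, 9, 12, 8] are all distinct, so no two queens attack.

(1,3) (2,5) (3,7) (4,2) (5,4) (6,6) (7,1)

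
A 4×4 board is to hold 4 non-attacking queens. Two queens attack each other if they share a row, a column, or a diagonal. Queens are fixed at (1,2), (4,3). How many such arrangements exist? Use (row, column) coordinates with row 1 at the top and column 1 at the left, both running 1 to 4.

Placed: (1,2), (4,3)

1

Branch on row 2: col 4 → 1.
Sum: 1 = 1.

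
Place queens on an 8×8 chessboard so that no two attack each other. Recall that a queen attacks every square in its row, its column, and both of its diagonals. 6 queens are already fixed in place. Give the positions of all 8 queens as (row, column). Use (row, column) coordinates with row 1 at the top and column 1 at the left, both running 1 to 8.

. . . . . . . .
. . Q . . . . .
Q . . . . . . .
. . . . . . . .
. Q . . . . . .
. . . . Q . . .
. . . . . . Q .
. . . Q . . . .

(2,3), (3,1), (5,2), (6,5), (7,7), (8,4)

Row 1: attacked by (2,3)→{2,3,4}; (3,1)→{1,3}; (5,2)→{2,6}; (6,5)→{5}; (7,7)→{1,7}; (8,4)→{4}. Safe: 8. Place at column 8.
Row 4: attacked by (1,8)→{5,8}; (2,3)→{1,3,5}; (3,1)→{1,2}; (5,2)→{1,2,3}; (6,5)→{3,5,7}; (7,7)→{4,7}; (8,4)→{4,8}. Safe: 6. Place at column 6.
Columns [8, 3, 1, 6, 2, 5, 7, 4], r−c [-7, -1, 2, -2, 3, 1, 0, 4], r+c [9, 5, 4, 10, 7, 11, 14, 12] are all distinct, so no two queens attack.

(1,8) (2,3) (3,1) (4,6) (5,2) (6,5) (7,7) (8,4)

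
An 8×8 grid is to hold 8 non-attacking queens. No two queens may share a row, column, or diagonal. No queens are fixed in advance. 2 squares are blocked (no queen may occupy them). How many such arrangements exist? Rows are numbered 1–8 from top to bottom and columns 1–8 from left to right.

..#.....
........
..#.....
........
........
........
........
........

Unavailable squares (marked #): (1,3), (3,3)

Branch on row 1: col 1 → 4; col 2 → 7; col 4 → 17; col 5 → 18; col 6 → 16; col 7 → 6; col 8 → 4.
Sum: 4 + 7 + 17 + 18 + 16 + 6 + 4 = 72.

72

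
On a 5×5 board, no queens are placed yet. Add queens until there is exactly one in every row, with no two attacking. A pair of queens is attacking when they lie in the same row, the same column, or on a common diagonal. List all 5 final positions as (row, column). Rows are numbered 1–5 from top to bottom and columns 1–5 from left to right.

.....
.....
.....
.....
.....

(1,3) (2,1) (3,4) (4,2) (5,5)

Row 1: Safe: 1, 2, 3, 4, 5. Place at column 3.
Row 2: attacked by (1,3)→{2,3,4}. Safe: 1, 5. Place at column 1.
Row 3: attacked by (1,3)→{1,3,5}; (2,1)→{1,2}. Safe: 4. Place at column 4.
Row 4: attacked by (1,3)→{3}; (2,1)→{1,3}; (3,4)→{3,4,5}. Safe: 2. Place at column 2.
Row 5: attacked by (1,3)→{3}; (2,1)→{1,4}; (3,4)→{2,4}; (4,2)→{1,2,3}. Safe: 5. Place at column 5.
Columns [3, 1, 4, 2, 5], r−c [-2, 1, -1, 2, 0], r+c [4, 3, 7, 6, 10] are all distinct, so no two queens attack.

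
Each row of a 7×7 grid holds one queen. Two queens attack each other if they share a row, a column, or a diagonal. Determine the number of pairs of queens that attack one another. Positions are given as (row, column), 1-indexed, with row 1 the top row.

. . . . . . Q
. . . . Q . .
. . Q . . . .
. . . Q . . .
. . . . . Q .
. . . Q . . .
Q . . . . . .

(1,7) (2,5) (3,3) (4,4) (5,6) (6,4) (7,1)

5

Same column: (4,4)–(6,4) (column 4).
Same diagonal: (1,7)–(4,4) (|1−4| = |7−4| = 3); (1,7)–(7,1) (|1−7| = |7−1| = 6); (3,3)–(4,4) (|3−4| = |3−4| = 1); (4,4)–(7,1) (|4−7| = |4−1| = 3).
Total attacking pairs: 5.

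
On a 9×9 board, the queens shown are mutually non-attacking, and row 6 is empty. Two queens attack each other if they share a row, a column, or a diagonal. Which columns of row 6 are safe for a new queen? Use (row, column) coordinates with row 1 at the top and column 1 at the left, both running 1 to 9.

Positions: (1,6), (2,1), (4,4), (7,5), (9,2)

(1,6) attacks row 6 at column 6 and diagonals 1.
(2,1) attacks row 6 at column 1 and diagonals 5.
(4,4) attacks row 6 at column 4 and diagonals 2, 6.
(7,5) attacks row 6 at column 5 and diagonals 4, 6.
(9,2) attacks row 6 at column 2 and diagonals 5.
Attacked columns: {1, 2, 4, 5, 6}. Safe: {3, 7, 8, 9}.

columns 3, 7, 8, 9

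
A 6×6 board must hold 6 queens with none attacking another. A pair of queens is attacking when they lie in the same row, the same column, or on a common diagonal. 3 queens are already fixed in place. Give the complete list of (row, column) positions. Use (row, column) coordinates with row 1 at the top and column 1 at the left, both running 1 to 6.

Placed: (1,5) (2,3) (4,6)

(1,5) (2,3) (3,1) (4,6) (5,4) (6,2)

Row 3: attacked by (1,5)→{3,5}; (2,3)→{2,3,4}; (4,6)→{5,6}. Safe: 1. Place at column 1.
Row 5: attacked by (1,5)→{1,5}; (2,3)→{3,6}; (3,1)→{1,3}; (4,6)→{5,6}. Safe: 2, 4. Place at column 4.
Row 6: attacked by (1,5)→{5}; (2,3)→{3}; (3,1)→{1,4}; (4,6)→{4,6}; (5,4)→{3,4,5}. Safe: 2. Place at column 2.
Columns [5, 3, 1, 6, 4, 2], r−c [-4, -1, 2, -2, 1, 4], r+c [6, 5, 4, 10, 9, 8] are all distinct, so no two queens attack.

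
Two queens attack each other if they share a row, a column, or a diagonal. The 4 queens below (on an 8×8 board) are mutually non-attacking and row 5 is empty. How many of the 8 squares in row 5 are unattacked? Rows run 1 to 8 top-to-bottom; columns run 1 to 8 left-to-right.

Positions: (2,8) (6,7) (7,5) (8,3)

(2,8) attacks row 5 at column 8 and diagonals 5.
(6,7) attacks row 5 at column 7 and diagonals 6, 8.
(7,5) attacks row 5 at column 5 and diagonals 3, 7.
(8,3) attacks row 5 at column 3 and diagonals 6.
Attacked columns: {3, 5, 6, 7, 8}. Safe: {1, 2, 4}.

3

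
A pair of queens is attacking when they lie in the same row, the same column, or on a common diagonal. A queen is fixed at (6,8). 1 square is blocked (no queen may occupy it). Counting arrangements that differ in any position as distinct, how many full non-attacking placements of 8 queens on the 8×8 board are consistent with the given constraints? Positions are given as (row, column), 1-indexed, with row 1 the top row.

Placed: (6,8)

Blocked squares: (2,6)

Branch on row 1: col 1 → 0; col 2 → 2; col 4 → 3; col 5 → 4; col 6 → 4; col 7 → 1.
Sum: 0 + 2 + 3 + 4 + 4 + 1 = 14.

14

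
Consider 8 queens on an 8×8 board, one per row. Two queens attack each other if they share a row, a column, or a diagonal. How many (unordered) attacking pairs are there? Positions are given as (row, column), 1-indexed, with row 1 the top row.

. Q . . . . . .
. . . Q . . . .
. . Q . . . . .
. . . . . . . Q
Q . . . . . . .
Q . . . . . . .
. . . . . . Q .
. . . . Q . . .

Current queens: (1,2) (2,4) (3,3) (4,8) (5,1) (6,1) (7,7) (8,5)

Same column: (5,1)–(6,1) (column 1).
Same diagonal: (2,4)–(3,3) (|2−3| = |4−3| = 1); (2,4)–(5,1) (|2−5| = |4−1| = 3); (3,3)–(5,1) (|3−5| = |3−1| = 2); (3,3)–(7,7) (|3−7| = |3−7| = 4).
Total attacking pairs: 5.

5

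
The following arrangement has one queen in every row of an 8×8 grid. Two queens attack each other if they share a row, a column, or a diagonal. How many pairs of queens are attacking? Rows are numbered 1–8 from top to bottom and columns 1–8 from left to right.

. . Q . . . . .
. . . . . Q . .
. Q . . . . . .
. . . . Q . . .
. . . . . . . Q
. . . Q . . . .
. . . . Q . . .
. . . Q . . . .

Same column: (4,5)–(7,5) (column 5); (6,4)–(8,4) (column 4).
Same diagonal: (6,4)–(7,5) (|6−7| = |4−5| = 1); (7,5)–(8,4) (|7−8| = |5−4| = 1).
Total attacking pairs: 4.

4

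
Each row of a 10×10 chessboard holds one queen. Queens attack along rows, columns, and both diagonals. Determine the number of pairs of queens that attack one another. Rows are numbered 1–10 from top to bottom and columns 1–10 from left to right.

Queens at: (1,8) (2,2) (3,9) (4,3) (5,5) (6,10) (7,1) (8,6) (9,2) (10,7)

Same column: (2,2)–(9,2) (column 2).
Same diagonal: (2,2)–(5,5) (|2−5| = |2−5| = 3).
Total attacking pairs: 2.

2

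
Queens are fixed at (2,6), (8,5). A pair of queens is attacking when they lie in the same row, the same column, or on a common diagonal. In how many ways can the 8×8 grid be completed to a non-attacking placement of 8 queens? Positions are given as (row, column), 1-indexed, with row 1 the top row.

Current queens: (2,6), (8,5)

Branch on row 1: col 1 → 1; col 2 → 2; col 3 → 2; col 4 → 1; col 8 → 0.
Sum: 1 + 2 + 2 + 1 + 0 = 6.

6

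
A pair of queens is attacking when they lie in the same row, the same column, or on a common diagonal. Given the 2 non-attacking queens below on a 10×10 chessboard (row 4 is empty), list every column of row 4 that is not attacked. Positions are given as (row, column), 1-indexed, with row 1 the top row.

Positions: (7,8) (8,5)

(7,8) attacks row 4 at column 8 and diagonals 5.
(8,5) attacks row 4 at column 5 and diagonals 1, 9.
Attacked columns: {1, 5, 8, 9}. Safe: {2, 3, 4, 6, 7, 10}.

columns 2, 3, 4, 6, 7, 10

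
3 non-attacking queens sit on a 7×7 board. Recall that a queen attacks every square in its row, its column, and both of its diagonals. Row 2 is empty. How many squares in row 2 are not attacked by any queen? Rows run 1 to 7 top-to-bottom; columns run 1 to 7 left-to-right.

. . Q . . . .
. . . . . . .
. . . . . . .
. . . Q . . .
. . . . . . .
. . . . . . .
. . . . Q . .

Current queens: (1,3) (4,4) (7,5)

2

(1,3) attacks row 2 at column 3 and diagonals 2, 4.
(4,4) attacks row 2 at column 4 and diagonals 2, 6.
(7,5) attacks row 2 at column 5.
Attacked columns: {2, 3, 4, 5, 6}. Safe: {1, 7}.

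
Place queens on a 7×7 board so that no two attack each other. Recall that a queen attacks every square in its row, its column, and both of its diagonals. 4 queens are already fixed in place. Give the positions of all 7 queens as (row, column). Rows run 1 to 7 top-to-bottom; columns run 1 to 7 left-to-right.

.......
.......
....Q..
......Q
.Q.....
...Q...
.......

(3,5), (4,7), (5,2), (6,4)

(1,1) (2,3) (3,5) (4,7) (5,2) (6,4) (7,6)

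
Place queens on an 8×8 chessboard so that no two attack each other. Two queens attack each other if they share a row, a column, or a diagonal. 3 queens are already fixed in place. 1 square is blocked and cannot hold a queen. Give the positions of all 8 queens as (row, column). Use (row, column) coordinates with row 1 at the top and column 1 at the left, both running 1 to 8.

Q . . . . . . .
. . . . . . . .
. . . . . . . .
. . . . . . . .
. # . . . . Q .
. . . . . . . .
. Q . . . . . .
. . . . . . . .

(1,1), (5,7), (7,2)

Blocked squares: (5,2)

(1,1) (2,6) (3,8) (4,3) (5,7) (6,4) (7,2) (8,5)

Row 2: attacked by (1,1)→{1,2}; (5,7)→{4,7}; (7,2)→{2,7}. Safe: 3, 5, 6, 8. Place at column 6.
Row 3: attacked by (1,1)→{1,3}; (2,6)→{5,6,7}; (5,7)→{5,7}; (7,2)→{2,6}. Safe: 4, 8. Place at column 8.
Row 4: attacked by (1,1)→{1,4}; (2,6)→{4,6,8}; (3,8)→{7,8}; (5,7)→{6,7,8}; (7,2)→{2,5}. Safe: 3. Place at column 3.
Row 6: attacked by (1,1)→{1,6}; (2,6)→{2,6}; (3,8)→{5,8}; (4,3)→{1,3,5}; (5,7)→{6,7,8}; (7,2)→{1,2,3}. Safe: 4. Place at column 4.
Row 8: attacked by (1,1)→{1,8}; (2,6)→{6}; (3,8)→{3,8}; (4,3)→{3,7}; (5,7)→{4,7}; (6,4)→{2,4,6}; (7,2)→{1,2,3}. Safe: 5. Place at column 5.
Columns [1, 6, 8, 3, 7, 4, 2, 5], r−c [0, -4, -5, 1, -2, 2, 5, 3], r+c [2, 8, 11, 7, 12, 10, 9, 13] are all distinct, so no two queens attack.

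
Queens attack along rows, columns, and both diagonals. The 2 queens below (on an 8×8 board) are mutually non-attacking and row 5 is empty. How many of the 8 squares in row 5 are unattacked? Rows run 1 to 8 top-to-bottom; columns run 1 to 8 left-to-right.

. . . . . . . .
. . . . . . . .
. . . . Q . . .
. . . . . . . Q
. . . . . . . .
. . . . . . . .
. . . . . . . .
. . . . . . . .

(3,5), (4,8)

(3,5) attacks row 5 at column 5 and diagonals 3, 7.
(4,8) attacks row 5 at column 8 and diagonals 7.
Attacked columns: {3, 5, 7, 8}. Safe: {1, 2, 4, 6}.

4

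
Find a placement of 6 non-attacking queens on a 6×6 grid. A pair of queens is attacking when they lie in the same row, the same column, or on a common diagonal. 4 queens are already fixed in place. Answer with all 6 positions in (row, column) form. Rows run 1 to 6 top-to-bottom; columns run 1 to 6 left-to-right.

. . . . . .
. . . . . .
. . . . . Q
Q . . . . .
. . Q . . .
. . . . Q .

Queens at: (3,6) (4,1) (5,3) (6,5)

(1,2) (2,4) (3,6) (4,1) (5,3) (6,5)

Row 1: attacked by (3,6)→{4,6}; (4,1)→{1,4}; (5,3)→{3}; (6,5)→{5}. Safe: 2. Place at column 2.
Row 2: attacked by (1,2)→{1,2,3}; (3,6)→{5,6}; (4,1)→{1,3}; (5,3)→{3,6}; (6,5)→{1,5}. Safe: 4. Place at column 4.
Columns [2, 4, 6, 1, 3, 5], r−c [-1, -2, -3, 3, 2, 1], r+c [3, 6, 9, 5, 8, 11] are all distinct, so no two queens attack.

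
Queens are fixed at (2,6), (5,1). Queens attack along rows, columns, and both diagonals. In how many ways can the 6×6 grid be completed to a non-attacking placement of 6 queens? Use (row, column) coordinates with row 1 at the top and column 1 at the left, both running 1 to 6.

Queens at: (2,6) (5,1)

1

Branch on row 1: col 2 → 0; col 3 → 1; col 4 → 0.
Sum: 0 + 1 + 0 = 1.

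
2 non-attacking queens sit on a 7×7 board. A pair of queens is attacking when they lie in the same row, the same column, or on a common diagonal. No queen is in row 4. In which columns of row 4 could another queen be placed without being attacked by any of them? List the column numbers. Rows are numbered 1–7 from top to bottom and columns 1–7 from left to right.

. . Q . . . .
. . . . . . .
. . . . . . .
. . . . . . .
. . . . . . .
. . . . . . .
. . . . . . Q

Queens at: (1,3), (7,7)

columns 1, 2, 5

(1,3) attacks row 4 at column 3 and diagonals 6.
(7,7) attacks row 4 at column 7 and diagonals 4.
Attacked columns: {3, 4, 6, 7}. Safe: {1, 2, 5}.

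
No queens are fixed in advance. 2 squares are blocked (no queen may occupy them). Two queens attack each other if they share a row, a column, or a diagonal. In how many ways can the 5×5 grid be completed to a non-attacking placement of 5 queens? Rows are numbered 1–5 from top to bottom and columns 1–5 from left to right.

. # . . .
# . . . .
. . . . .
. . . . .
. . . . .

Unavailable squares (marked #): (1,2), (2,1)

Branch on row 1: col 1 → 2; col 3 → 1; col 4 → 1; col 5 → 2.
Sum: 2 + 1 + 1 + 2 = 6.

6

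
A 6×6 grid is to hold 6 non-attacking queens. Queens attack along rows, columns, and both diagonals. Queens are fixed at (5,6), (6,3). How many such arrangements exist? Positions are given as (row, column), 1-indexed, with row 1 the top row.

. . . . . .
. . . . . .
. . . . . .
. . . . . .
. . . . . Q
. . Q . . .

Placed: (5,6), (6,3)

1

Branch on row 1: col 1 → 0; col 4 → 1; col 5 → 0.
Sum: 0 + 1 + 0 = 1.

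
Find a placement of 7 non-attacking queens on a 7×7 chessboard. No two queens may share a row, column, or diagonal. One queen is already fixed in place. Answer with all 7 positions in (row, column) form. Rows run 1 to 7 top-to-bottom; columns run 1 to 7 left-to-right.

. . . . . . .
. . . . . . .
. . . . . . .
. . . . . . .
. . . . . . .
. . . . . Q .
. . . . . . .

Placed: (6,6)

Row 1: attacked by (6,6)→{1,6}. Safe: 2, 3, 4, 5, 7. Place at column 3.
Row 2: attacked by (1,3)→{2,3,4}; (6,6)→{2,6}. Safe: 1, 5, 7. Place at column 5.
Row 3: attacked by (1,3)→{1,3,5}; (2,5)→{4,5,6}; (6,6)→{3,6}. Safe: 2, 7. Place at column 7.
Row 4: attacked by (1,3)→{3,6}; (2,5)→{3,5,7}; (3,7)→{6,7}; (6,6)→{4,6}. Safe: 1, 2. Place at column 2.
Row 5: attacked by (1,3)→{3,7}; (2,5)→{2,5}; (3,7)→{5,7}; (4,2)→{1,2,3}; (6,6)→{5,6,7}. Safe: 4. Place at column 4.
Row 7: attacked by (1,3)→{3}; (2,5)→{5}; (3,7)→{3,7}; (4,2)→{2,5}; (5,4)→{2,4,6}; (6,6)→{5,6,7}. Safe: 1. Place at column 1.
Columns [3, 5, 7, 2, 4, 6, 1], r−c [-2, -3, -4, 2, 1, 0, 6], r+c [4, 7, 10, 6, 9, 12, 8] are all distinct, so no two queens attack.

(1,3) (2,5) (3,7) (4,2) (5,4) (6,6) (7,1)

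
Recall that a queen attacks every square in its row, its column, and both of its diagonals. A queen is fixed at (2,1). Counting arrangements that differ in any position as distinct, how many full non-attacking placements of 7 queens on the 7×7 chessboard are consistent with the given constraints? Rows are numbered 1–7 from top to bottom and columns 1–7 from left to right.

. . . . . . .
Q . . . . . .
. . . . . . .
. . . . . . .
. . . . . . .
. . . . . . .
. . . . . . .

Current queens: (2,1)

Branch on row 1: col 3 → 2; col 4 → 2; col 5 → 2; col 6 → 1; col 7 → 0.
Sum: 2 + 2 + 2 + 1 + 0 = 7.

7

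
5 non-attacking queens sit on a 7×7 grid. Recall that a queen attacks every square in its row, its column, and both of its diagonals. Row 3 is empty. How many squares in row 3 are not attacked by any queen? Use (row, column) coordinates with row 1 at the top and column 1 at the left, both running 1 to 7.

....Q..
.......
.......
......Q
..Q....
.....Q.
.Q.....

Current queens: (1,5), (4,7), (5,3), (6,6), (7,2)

(1,5) attacks row 3 at column 5 and diagonals 3, 7.
(4,7) attacks row 3 at column 7 and diagonals 6.
(5,3) attacks row 3 at column 3 and diagonals 1, 5.
(6,6) attacks row 3 at column 6 and diagonals 3.
(7,2) attacks row 3 at column 2 and diagonals 6.
Attacked columns: {1, 2, 3, 5, 6, 7}. Safe: {4}.

1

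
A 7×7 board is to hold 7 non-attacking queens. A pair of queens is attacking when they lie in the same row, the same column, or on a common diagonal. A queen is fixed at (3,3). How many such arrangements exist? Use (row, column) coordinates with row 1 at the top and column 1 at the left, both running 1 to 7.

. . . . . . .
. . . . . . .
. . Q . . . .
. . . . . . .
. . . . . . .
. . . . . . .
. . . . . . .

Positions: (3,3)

Branch on row 1: col 2 → 2; col 4 → 2; col 6 → 1; col 7 → 1.
Sum: 2 + 2 + 1 + 1 = 6.

6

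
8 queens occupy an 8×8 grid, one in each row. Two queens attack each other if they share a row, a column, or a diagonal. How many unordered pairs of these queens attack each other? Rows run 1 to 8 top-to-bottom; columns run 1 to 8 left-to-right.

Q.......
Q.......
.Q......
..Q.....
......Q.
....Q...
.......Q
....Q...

8

Same column: (1,1)–(2,1) (column 1); (6,5)–(8,5) (column 5).
Same diagonal: (2,1)–(3,2) (|2−3| = |1−2| = 1); (2,1)–(4,3) (|2−4| = |1−3| = 2); (2,1)–(6,5) (|2−6| = |1−5| = 4); (3,2)–(4,3) (|3−4| = |2−3| = 1); (3,2)–(6,5) (|3−6| = |2−5| = 3); (4,3)–(6,5) (|4−6| = |3−5| = 2).
Total attacking pairs: 8.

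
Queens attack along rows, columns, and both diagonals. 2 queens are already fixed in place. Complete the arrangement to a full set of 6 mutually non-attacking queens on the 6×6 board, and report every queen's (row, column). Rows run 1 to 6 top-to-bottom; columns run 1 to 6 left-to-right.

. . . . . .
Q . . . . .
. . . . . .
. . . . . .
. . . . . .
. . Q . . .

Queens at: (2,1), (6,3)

Row 1: attacked by (2,1)→{1,2}; (6,3)→{3}. Safe: 4, 5, 6. Place at column 4.
Row 3: attacked by (1,4)→{2,4,6}; (2,1)→{1,2}; (6,3)→{3,6}. Safe: 5. Place at column 5.
Row 4: attacked by (1,4)→{1,4}; (2,1)→{1,3}; (3,5)→{4,5,6}; (6,3)→{1,3,5}. Safe: 2. Place at column 2.
Row 5: attacked by (1,4)→{4}; (2,1)→{1,4}; (3,5)→{3,5}; (4,2)→{1,2,3}; (6,3)→{2,3,4}. Safe: 6. Place at column 6.
Columns [4, 1, 5, 2, 6, 3], r−c [-3, 1, -2, 2, -1, 3], r+c [5, 3, 8, 6, 11, 9] are all distinct, so no two queens attack.

(1,4) (2,1) (3,5) (4,2) (5,6) (6,3)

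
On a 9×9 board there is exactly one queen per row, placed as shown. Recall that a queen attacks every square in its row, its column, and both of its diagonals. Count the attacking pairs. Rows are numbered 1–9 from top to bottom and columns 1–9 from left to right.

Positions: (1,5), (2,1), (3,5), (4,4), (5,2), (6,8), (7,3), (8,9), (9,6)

4

Same column: (1,5)–(3,5) (column 5).
Same diagonal: (3,5)–(4,4) (|3−4| = |5−4| = 1); (3,5)–(6,8) (|3−6| = |5−8| = 3); (5,2)–(9,6) (|5−9| = |2−6| = 4).
Total attacking pairs: 4.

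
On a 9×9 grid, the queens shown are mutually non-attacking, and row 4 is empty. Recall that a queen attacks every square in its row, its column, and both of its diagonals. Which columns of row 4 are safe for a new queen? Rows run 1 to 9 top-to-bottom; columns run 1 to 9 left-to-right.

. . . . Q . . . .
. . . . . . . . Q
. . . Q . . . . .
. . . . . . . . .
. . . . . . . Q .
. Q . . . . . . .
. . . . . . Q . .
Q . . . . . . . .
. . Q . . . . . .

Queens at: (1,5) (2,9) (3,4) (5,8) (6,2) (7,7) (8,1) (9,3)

(1,5) attacks row 4 at column 5 and diagonals 2, 8.
(2,9) attacks row 4 at column 9 and diagonals 7.
(3,4) attacks row 4 at column 4 and diagonals 3, 5.
(5,8) attacks row 4 at column 8 and diagonals 7, 9.
(6,2) attacks row 4 at column 2 and diagonals 4.
(7,7) attacks row 4 at column 7 and diagonals 4.
(8,1) attacks row 4 at column 1 and diagonals 5.
(9,3) attacks row 4 at column 3 and diagonals 8.
Attacked columns: {1, 2, 3, 4, 5, 7, 8, 9}. Safe: {6}.

columns 6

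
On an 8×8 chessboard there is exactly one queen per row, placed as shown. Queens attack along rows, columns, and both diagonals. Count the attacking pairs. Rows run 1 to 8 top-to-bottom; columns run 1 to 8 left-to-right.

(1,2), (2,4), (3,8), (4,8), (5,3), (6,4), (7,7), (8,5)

Same column: (2,4)–(6,4) (column 4); (3,8)–(4,8) (column 8).
Same diagonal: (5,3)–(6,4) (|5−6| = |3−4| = 1).
Total attacking pairs: 3.

3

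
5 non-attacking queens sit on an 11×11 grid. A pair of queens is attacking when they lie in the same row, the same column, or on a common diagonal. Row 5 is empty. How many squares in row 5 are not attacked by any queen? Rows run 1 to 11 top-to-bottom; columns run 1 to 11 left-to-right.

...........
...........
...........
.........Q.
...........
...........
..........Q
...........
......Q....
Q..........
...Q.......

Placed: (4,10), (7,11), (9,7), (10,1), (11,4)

3

(4,10) attacks row 5 at column 10 and diagonals 9, 11.
(7,11) attacks row 5 at column 11 and diagonals 9.
(9,7) attacks row 5 at column 7 and diagonals 3, 11.
(10,1) attacks row 5 at column 1 and diagonals 6.
(11,4) attacks row 5 at column 4 and diagonals 10.
Attacked columns: {1, 3, 4, 6, 7, 9, 10, 11}. Safe: {2, 5, 8}.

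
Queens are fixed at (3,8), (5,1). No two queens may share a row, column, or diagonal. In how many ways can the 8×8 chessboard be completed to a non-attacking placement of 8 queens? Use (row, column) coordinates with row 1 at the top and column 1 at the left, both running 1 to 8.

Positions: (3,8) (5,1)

Branch on row 1: col 2 → 1; col 3 → 1; col 4 → 2; col 7 → 0.
Sum: 1 + 1 + 2 + 0 = 4.

4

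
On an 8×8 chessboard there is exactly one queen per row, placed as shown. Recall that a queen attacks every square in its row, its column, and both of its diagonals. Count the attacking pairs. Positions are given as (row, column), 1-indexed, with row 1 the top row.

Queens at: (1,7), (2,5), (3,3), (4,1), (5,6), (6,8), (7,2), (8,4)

All columns are distinct and no two queens satisfy |Δrow| = |Δcol|, so no pair attacks.

0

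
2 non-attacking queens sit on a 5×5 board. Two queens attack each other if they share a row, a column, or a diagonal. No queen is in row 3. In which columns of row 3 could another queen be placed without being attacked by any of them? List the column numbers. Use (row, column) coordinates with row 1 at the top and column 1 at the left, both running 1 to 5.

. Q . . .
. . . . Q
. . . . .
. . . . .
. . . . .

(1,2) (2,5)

columns 1, 3

(1,2) attacks row 3 at column 2 and diagonals 4.
(2,5) attacks row 3 at column 5 and diagonals 4.
Attacked columns: {2, 4, 5}. Safe: {1, 3}.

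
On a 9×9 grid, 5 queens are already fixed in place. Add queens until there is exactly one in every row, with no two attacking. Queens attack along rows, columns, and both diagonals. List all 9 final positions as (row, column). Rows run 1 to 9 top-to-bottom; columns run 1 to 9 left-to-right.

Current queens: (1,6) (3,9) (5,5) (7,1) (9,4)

(1,6) (2,3) (3,9) (4,2) (5,5) (6,8) (7,1) (8,7) (9,4)

Row 2: attacked by (1,6)→{5,6,7}; (3,9)→{8,9}; (5,5)→{2,5,8}; (7,1)→{1,6}; (9,4)→{4}. Safe: 3. Place at column 3.
Row 4: attacked by (1,6)→{3,6,9}; (2,3)→{1,3,5}; (3,9)→{8,9}; (5,5)→{4,5,6}; (7,1)→{1,4}; (9,4)→{4,9}. Safe: 2, 7. Place at column 2.
Row 6: attacked by (1,6)→{1,6}; (2,3)→{3,7}; (3,9)→{6,9}; (4,2)→{2,4}; (5,5)→{4,5,6}; (7,1)→{1,2}; (9,4)→{1,4,7}. Safe: 8. Place at column 8.
Row 8: attacked by (1,6)→{6}; (2,3)→{3,9}; (3,9)→{4,9}; (4,2)→{2,6}; (5,5)→{2,5,8}; (6,8)→{6,8}; (7,1)→{1,2}; (9,4)→{3,4,5}. Safe: 7. Place at column 7.
Columns [6, 3, 9, 2, 5, 8, 1, 7, 4], r−c [-5, -1, -6, 2, 0, -2, 6, 1, 5], r+c [7, 5, 12, 6, 10, 14, 8, 15, 13] are all distinct, so no two queens attack.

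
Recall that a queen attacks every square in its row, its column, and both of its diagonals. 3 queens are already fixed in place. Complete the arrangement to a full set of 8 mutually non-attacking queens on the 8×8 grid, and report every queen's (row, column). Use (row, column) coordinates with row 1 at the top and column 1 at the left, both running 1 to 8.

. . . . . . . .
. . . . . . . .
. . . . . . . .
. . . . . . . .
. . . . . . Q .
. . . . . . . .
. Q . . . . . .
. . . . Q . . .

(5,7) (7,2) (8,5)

(1,1) (2,6) (3,8) (4,3) (5,7) (6,4) (7,2) (8,5)

Row 1: attacked by (5,7)→{3,7}; (7,2)→{2,8}; (8,5)→{5}. Safe: 1, 4, 6. Place at column 1.
Row 2: attacked by (1,1)→{1,2}; (5,7)→{4,7}; (7,2)→{2,7}; (8,5)→{5}. Safe: 3, 6, 8. Place at column 6.
Row 3: attacked by (1,1)→{1,3}; (2,6)→{5,6,7}; (5,7)→{5,7}; (7,2)→{2,6}; (8,5)→{5}. Safe: 4, 8. Place at column 8.
Row 4: attacked by (1,1)→{1,4}; (2,6)→{4,6,8}; (3,8)→{7,8}; (5,7)→{6,7,8}; (7,2)→{2,5}; (8,5)→{1,5}. Safe: 3. Place at column 3.
Row 6: attacked by (1,1)→{1,6}; (2,6)→{2,6}; (3,8)→{5,8}; (4,3)→{1,3,5}; (5,7)→{6,7,8}; (7,2)→{1,2,3}; (8,5)→{3,5,7}. Safe: 4. Place at column 4.
Columns [1, 6, 8, 3, 7, 4, 2, 5], r−c [0, -4, -5, 1, -2, 2, 5, 3], r+c [2, 8, 11, 7, 12, 10, 9, 13] are all distinct, so no two queens attack.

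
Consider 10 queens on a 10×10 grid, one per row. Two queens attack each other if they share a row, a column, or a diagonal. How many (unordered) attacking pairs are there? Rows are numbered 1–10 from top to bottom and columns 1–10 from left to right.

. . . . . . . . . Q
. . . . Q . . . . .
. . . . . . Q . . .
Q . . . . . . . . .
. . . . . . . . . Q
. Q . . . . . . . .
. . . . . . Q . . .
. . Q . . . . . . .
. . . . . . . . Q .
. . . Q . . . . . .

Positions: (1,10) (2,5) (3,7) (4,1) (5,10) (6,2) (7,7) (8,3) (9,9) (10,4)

5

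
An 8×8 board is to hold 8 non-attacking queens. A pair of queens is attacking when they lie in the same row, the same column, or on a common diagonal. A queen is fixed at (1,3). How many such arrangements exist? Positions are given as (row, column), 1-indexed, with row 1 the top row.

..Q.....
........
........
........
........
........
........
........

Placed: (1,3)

16

Branch on row 2: col 1 → 1; col 5 → 4; col 6 → 8; col 7 → 2; col 8 → 1.
Sum: 1 + 4 + 8 + 2 + 1 = 16.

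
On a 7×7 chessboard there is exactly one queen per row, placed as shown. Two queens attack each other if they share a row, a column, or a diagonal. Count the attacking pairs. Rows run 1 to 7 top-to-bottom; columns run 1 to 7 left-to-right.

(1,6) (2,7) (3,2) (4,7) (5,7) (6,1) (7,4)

6

Same column: (2,7)–(4,7) (column 7); (2,7)–(5,7) (column 7); (4,7)–(5,7) (column 7).
Same diagonal: (1,6)–(2,7) (|1−2| = |6−7| = 1); (1,6)–(6,1) (|1−6| = |6−1| = 5); (4,7)–(7,4) (|4−7| = |7−4| = 3).
Total attacking pairs: 6.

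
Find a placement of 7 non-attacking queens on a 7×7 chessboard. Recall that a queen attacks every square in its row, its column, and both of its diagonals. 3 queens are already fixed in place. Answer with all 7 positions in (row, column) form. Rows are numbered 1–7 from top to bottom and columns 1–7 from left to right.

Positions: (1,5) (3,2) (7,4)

(1,5) (2,7) (3,2) (4,6) (5,3) (6,1) (7,4)

Row 2: attacked by (1,5)→{4,5,6}; (3,2)→{1,2,3}; (7,4)→{4}. Safe: 7. Place at column 7.
Row 4: attacked by (1,5)→{2,5}; (2,7)→{5,7}; (3,2)→{1,2,3}; (7,4)→{1,4,7}. Safe: 6. Place at column 6.
Row 5: attacked by (1,5)→{1,5}; (2,7)→{4,7}; (3,2)→{2,4}; (4,6)→{5,6,7}; (7,4)→{2,4,6}. Safe: 3. Place at column 3.
Row 6: attacked by (1,5)→{5}; (2,7)→{3,7}; (3,2)→{2,5}; (4,6)→{4,6}; (5,3)→{2,3,4}; (7,4)→{3,4,5}. Safe: 1. Place at column 1.
Columns [5, 7, 2, 6, 3, 1, 4], r−c [-4, -5, 1, -2, 2, 5, 3], r+c [6, 9, 5, 10, 8, 7, 11] are all distinct, so no two queens attack.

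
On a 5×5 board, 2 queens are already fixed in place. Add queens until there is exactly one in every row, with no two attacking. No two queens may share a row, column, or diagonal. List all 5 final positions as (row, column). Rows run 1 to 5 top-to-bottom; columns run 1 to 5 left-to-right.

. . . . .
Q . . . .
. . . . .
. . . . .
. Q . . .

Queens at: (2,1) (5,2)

(1,4) (2,1) (3,3) (4,5) (5,2)

Row 1: attacked by (2,1)→{1,2}; (5,2)→{2}. Safe: 3, 4, 5. Place at column 4.
Row 3: attacked by (1,4)→{2,4}; (2,1)→{1,2}; (5,2)→{2,4}. Safe: 3, 5. Place at column 3.
Row 4: attacked by (1,4)→{1,4}; (2,1)→{1,3}; (3,3)→{2,3,4}; (5,2)→{1,2,3}. Safe: 5. Place at column 5.
Columns [4, 1, 3, 5, 2], r−c [-3, 1, 0, -1, 3], r+c [5, 3, 6, 9, 7] are all distinct, so no two queens attack.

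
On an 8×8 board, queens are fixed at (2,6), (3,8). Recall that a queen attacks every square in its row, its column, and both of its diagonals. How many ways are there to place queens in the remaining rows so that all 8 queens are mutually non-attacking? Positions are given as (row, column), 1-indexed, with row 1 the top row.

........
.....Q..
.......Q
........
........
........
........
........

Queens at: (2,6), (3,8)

Branch on row 1: col 1 → 1; col 2 → 1; col 3 → 3; col 4 → 2.
Sum: 1 + 1 + 3 + 2 = 7.

7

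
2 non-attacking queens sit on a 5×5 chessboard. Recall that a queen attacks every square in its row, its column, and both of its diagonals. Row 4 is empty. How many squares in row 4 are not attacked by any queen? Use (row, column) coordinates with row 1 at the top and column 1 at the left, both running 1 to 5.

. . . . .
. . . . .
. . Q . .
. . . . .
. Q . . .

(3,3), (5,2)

1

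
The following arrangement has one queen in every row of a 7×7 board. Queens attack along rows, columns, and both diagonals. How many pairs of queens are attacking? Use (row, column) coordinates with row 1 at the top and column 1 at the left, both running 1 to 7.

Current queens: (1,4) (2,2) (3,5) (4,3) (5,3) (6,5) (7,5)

Same column: (3,5)–(6,5) (column 5); (3,5)–(7,5) (column 5); (4,3)–(5,3) (column 3); (6,5)–(7,5) (column 5).
Same diagonal: (3,5)–(5,3) (|3−5| = |5−3| = 2); (4,3)–(6,5) (|4−6| = |3−5| = 2); (5,3)–(7,5) (|5−7| = |3−5| = 2).
Total attacking pairs: 7.

7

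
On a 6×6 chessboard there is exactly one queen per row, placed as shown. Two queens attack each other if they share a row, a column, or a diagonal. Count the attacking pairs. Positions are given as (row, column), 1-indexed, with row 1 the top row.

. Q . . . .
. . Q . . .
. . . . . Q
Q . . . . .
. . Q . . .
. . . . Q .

Same column: (2,3)–(5,3) (column 3).
Same diagonal: (1,2)–(2,3) (|1−2| = |2−3| = 1); (2,3)–(4,1) (|2−4| = |3−1| = 2).
Total attacking pairs: 3.

3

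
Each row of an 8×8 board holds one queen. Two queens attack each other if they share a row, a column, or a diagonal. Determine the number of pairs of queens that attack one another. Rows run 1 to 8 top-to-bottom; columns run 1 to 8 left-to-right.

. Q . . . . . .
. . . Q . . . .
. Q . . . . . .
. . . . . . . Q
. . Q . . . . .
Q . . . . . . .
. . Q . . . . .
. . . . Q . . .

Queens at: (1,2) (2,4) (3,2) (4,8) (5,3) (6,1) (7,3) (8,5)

Same column: (1,2)–(3,2) (column 2); (5,3)–(7,3) (column 3).
Total attacking pairs: 2.

2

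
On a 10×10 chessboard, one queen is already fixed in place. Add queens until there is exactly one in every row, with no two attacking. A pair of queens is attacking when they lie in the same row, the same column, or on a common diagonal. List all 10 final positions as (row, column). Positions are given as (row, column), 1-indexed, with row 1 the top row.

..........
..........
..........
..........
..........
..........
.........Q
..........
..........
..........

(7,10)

(1,8) (2,2) (3,9) (4,1) (5,6) (6,4) (7,10) (8,7) (9,5) (10,3)

Row 1: attacked by (7,10)→{4,10}. Safe: 1, 2, 3, 5, 6, 7, 8, 9. Place at column 8.
Row 2: attacked by (1,8)→{7,8,9}; (7,10)→{5,10}. Safe: 1, 2, 3, 4, 6. Place at column 2.
Row 3: attacked by (1,8)→{6,8,10}; (2,2)→{1,2,3}; (7,10)→{6,10}. Safe: 4, 5, 7, 9. Place at column 9.
Row 4: attacked by (1,8)→{5,8}; (2,2)→{2,4}; (3,9)→{8,9,10}; (7,10)→{7,10}. Safe: 1, 3, 6. Place at column 1.
Row 5: attacked by (1,8)→{4,8}; (2,2)→{2,5}; (3,9)→{7,9}; (4,1)→{1,2}; (7,10)→{8,10}. Safe: 3, 6. Place at column 6.
Row 6: attacked by (1,8)→{3,8}; (2,2)→{2,6}; (3,9)→{6,9}; (4,1)→{1,3}; (5,6)→{5,6,7}; (7,10)→{9,10}. Safe: 4. Place at column 4.
Row 8: attacked by (1,8)→{1,8}; (2,2)→{2,8}; (3,9)→{4,9}; (4,1)→{1,5}; (5,6)→{3,6,9}; (6,4)→{2,4,6}; (7,10)→{9,10}. Safe: 7. Place at column 7.
Row 9: attacked by (1,8)→{8}; (2,2)→{2,9}; (3,9)→{3,9}; (4,1)→{1,6}; (5,6)→{2,6,10}; (6,4)→{1,4,7}; (7,10)→{8,10}; (8,7)→{6,7,8}. Safe: 5. Place at column 5.
Row 10: attacked by (1,8)→{8}; (2,2)→{2,10}; (3,9)→{2,9}; (4,1)→{1,7}; (5,6)→{1,6}; (6,4)→{4,8}; (7,10)→{7,10}; (8,7)→{5,7,9}; (9,5)→{4,5,6}. Safe: 3. Place at column 3.
Columns [8, 2, 9, 1, 6, 4, 10, 7, 5, 3], r−c [-7, 0, -6, 3, -1, 2, -3, 1, 4, 7], r+c [9, 4, 12, 5, 11, 10, 17, 15, 14, 13] are all distinct, so no two queens attack.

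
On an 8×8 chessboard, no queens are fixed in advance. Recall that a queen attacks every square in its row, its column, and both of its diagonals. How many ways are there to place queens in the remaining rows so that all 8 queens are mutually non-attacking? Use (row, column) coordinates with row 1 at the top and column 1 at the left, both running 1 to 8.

92

Branch on row 1: col 1 → 4; col 2 → 8; col 3 → 16; col 4 → 18; col 5 → 18; col 6 → 16; col 7 → 8; col 8 → 4.
Sum: 4 + 8 + 16 + 18 + 18 + 16 + 8 + 4 = 92.
(This is the classic 8-queens count.)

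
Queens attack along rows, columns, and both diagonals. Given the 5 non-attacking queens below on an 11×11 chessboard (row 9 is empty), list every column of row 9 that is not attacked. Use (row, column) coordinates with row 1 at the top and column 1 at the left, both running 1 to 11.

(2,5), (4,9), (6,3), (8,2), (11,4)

(2,5) attacks row 9 at column 5.
(4,9) attacks row 9 at column 9 and diagonals 4.
(6,3) attacks row 9 at column 3 and diagonals 6.
(8,2) attacks row 9 at column 2 and diagonals 1, 3.
(11,4) attacks row 9 at column 4 and diagonals 2, 6.
Attacked columns: {1, 2, 3, 4, 5, 6, 9}. Safe: {7, 8, 10, 11}.

columns 7, 8, 10, 11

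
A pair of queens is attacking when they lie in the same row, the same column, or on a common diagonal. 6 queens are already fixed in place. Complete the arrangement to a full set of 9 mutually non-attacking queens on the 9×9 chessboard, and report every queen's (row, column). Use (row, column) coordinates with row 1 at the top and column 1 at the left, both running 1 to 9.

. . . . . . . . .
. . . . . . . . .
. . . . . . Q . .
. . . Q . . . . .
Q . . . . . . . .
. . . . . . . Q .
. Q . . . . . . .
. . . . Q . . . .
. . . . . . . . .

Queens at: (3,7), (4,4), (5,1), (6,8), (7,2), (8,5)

Row 1: attacked by (3,7)→{5,7,9}; (4,4)→{1,4,7}; (5,1)→{1,5}; (6,8)→{3,8}; (7,2)→{2,8}; (8,5)→{5}. Safe: 6. Place at column 6.
Row 2: attacked by (1,6)→{5,6,7}; (3,7)→{6,7,8}; (4,4)→{2,4,6}; (5,1)→{1,4}; (6,8)→{4,8}; (7,2)→{2,7}; (8,5)→{5}. Safe: 3, 9. Place at column 9.
Row 9: attacked by (1,6)→{6}; (2,9)→{2,9}; (3,7)→{1,7}; (4,4)→{4,9}; (5,1)→{1,5}; (6,8)→{5,8}; (7,2)→{2,4}; (8,5)→{4,5,6}. Safe: 3. Place at column 3.
Columns [6, 9, 7, 4, 1, 8, 2, 5, 3], r−c [-5, -7, -4, 0, 4, -2, 5, 3, 6], r+c [7, 11, 10, 8, 6, 14, 9, 13, 12] are all distinct, so no two queens attack.

(1,6) (2,9) (3,7) (4,4) (5,1) (6,8) (7,2) (8,5) (9,3)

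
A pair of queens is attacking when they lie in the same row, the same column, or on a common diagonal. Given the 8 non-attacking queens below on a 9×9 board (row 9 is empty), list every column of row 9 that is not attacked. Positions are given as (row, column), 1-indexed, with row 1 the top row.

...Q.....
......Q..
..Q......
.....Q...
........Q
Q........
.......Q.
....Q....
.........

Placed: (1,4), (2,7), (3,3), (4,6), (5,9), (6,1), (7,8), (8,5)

(1,4) attacks row 9 at column 4.
(2,7) attacks row 9 at column 7.
(3,3) attacks row 9 at column 3 and diagonals 9.
(4,6) attacks row 9 at column 6 and diagonals 1.
(5,9) attacks row 9 at column 9 and diagonals 5.
(6,1) attacks row 9 at column 1 and diagonals 4.
(7,8) attacks row 9 at column 8 and diagonals 6.
(8,5) attacks row 9 at column 5 and diagonals 4, 6.
Attacked columns: {1, 3, 4, 5, 6, 7, 8, 9}. Safe: {2}.

columns 2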